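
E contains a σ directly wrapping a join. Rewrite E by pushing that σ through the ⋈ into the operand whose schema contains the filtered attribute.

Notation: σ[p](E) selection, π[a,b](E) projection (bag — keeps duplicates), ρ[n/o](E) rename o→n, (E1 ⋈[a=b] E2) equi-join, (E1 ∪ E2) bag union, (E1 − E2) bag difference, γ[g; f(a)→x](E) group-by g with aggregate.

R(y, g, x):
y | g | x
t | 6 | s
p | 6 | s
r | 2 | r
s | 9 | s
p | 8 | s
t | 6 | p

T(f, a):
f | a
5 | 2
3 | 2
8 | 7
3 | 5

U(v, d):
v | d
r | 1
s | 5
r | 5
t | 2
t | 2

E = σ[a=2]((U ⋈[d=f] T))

σ filters on a, owned by the right side.
E' = (U ⋈[d=f] σ[a=2](T))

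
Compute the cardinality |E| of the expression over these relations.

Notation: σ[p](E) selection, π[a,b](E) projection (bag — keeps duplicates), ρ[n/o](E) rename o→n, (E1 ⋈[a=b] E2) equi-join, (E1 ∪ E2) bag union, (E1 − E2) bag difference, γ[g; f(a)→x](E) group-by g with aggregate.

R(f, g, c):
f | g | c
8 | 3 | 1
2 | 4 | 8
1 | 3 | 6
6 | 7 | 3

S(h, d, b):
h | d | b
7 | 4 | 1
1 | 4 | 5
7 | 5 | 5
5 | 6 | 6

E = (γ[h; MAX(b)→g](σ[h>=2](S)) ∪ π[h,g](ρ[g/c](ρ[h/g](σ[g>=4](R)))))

Stepwise |·|:
  S → 4
  σ[h>=2](S) → 3
  γ[h; MAX(b)→g](σ[h>=2](S)) → 2
  R → 4
  σ[g>=4](R) → 2
  ρ[h/g](σ[g>=4](R)) → 2
  ρ[g/c](ρ[h/g](σ[g>=4](R))) → 2
  π[h,g](ρ[g/c](ρ[h/g](σ[g>=4](R)))) → 2
  (γ[h; MAX(b)→g](σ[h>=2](S)) ∪ π[h,g](ρ[g/c](ρ[h/g](σ[g>=4](R))))) → 4

|E| = 4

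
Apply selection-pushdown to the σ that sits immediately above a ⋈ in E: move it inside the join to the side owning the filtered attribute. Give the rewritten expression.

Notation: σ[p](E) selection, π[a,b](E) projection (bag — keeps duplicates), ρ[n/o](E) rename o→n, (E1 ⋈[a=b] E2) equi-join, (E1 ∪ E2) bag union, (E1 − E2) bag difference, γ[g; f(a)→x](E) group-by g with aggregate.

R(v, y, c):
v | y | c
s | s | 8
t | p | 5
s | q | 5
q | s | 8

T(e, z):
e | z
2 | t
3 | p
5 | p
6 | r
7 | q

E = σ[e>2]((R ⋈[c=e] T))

σ filters on e, owned by the right side.
E' = (R ⋈[c=e] σ[e>2](T))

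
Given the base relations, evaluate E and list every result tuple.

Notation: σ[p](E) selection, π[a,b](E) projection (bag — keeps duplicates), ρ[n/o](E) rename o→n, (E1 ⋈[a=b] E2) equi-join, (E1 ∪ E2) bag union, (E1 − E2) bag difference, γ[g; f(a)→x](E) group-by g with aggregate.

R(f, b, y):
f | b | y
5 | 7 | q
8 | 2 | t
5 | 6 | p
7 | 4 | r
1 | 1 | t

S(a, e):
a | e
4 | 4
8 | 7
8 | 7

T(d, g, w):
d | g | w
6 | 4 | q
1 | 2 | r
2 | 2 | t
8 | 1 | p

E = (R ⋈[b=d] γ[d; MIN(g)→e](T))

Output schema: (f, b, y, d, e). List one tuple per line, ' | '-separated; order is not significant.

Per-node cardinality:
  R → 5
  T → 4
  γ[d; MIN(g)→e](T) → 4
  (R ⋈[b=d] γ[d; MIN(g)→e](T)) → 3

== RESULT ==
f | b | y | d | e
1 | 1 | t | 1 | 2
5 | 6 | p | 6 | 4
8 | 2 | t | 2 | 2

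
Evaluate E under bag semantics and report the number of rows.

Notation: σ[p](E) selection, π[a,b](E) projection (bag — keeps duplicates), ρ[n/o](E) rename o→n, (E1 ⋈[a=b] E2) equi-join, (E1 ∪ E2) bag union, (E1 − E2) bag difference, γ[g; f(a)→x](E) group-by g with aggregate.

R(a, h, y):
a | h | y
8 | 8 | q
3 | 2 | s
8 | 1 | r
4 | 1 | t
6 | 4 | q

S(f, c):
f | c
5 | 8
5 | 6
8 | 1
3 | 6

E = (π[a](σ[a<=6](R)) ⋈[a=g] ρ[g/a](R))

Per-node cardinality:
  R → 5
  σ[a<=6](R) → 3
  π[a](σ[a<=6](R)) → 3
  R → 5
  ρ[g/a](R) → 5
  (π[a](σ[a<=6](R)) ⋈[a=g] ρ[g/a](R)) → 3

|E| = 3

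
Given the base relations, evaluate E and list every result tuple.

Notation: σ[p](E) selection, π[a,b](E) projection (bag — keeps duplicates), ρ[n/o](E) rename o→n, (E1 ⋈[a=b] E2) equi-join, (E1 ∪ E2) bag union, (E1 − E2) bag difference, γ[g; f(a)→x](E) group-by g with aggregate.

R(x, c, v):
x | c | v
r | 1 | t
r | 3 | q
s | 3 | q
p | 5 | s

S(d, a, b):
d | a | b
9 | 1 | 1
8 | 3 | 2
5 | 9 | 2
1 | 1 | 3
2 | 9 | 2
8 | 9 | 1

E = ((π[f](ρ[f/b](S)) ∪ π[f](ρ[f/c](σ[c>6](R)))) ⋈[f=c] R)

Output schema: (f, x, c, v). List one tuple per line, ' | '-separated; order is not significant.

Stepwise |·|:
  S → 6
  ρ[f/b](S) → 6
  π[f](ρ[f/b](S)) → 6
  R → 4
  σ[c>6](R) → 0
  ρ[f/c](σ[c>6](R)) → 0
  π[f](ρ[f/c](σ[c>6](R))) → 0
  (π[f](ρ[f/b](S)) ∪ π[f](ρ[f/c](σ[c>6](R)))) → 6
  R → 4
  ((π[f](ρ[f/b](S)) ∪ π[f](ρ[f/c](σ[c>6](R)))) ⋈[f=c] R) → 4

== RESULT ==
f | x | c | v
1 | r | 1 | t
1 | r | 1 | t
3 | r | 3 | q
3 | s | 3 | q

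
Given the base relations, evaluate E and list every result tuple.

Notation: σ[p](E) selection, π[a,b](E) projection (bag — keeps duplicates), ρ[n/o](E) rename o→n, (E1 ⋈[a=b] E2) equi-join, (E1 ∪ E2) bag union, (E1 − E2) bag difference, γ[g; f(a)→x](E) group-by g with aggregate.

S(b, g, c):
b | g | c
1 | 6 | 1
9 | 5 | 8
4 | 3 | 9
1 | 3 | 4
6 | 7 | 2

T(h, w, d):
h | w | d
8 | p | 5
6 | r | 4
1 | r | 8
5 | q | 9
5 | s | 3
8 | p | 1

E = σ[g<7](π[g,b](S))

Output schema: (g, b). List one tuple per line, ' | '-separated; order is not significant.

Subexpression sizes:
  S → 5
  π[g,b](S) → 5
  σ[g<7](π[g,b](S)) → 4

== RESULT ==
g | b
3 | 1
3 | 4
5 | 9
6 | 1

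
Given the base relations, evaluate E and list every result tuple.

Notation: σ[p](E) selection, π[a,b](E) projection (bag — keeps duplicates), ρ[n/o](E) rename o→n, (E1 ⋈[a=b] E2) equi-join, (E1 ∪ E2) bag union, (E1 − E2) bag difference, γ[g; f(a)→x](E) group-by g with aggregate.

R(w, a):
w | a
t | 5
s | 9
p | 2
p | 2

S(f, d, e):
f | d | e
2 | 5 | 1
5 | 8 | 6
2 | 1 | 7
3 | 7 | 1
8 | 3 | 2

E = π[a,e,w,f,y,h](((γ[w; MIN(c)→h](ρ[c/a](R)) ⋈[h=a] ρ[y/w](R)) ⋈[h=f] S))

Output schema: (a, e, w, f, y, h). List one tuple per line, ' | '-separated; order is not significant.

Subexpression sizes:
  R → 4
  ρ[c/a](R) → 4
  γ[w; MIN(c)→h](ρ[c/a](R)) → 3
  R → 4
  ρ[y/w](R) → 4
  (γ[w; MIN(c)→h](ρ[c/a](R)) ⋈[h=a] ρ[y/w](R)) → 4
  S → 5
  ((γ[w; MIN(c)→h](ρ[c/a](R)) ⋈[h=a] ρ[y/w](R)) ⋈[h=f] S) → 5
  π[a,e,w,f,y,h](((γ[w; MIN(c)→h](ρ[c/a](R)) ⋈[h=a] ρ[y/w](R)) ⋈[h=f] S)) → 5

== RESULT ==
a | e | w | f | y | h
2 | 1 | p | 2 | p | 2
2 | 1 | p | 2 | p | 2
2 | 7 | p | 2 | p | 2
2 | 7 | p | 2 | p | 2
5 | 6 | t | 5 | t | 5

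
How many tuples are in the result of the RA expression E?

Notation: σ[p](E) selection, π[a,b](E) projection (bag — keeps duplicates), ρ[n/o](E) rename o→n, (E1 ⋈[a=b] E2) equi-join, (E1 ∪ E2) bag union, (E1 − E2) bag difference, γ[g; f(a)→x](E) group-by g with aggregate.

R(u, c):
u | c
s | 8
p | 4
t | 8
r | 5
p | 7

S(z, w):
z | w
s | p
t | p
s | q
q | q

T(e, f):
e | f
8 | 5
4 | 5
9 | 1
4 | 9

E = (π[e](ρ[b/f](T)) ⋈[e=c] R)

Subexpression sizes:
  T → 4
  ρ[b/f](T) → 4
  π[e](ρ[b/f](T)) → 4
  R → 5
  (π[e](ρ[b/f](T)) ⋈[e=c] R) → 4

|E| = 4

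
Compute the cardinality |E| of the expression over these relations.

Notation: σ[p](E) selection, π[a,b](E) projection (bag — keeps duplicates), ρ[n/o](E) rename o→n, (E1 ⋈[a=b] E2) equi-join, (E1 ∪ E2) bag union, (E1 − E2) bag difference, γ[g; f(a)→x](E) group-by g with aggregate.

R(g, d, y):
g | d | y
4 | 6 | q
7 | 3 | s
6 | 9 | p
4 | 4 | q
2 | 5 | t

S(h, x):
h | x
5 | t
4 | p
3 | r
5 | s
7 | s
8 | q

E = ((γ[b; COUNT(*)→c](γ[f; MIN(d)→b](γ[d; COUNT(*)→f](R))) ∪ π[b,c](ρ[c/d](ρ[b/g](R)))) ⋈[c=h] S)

Stepwise |·|:
  R → 5
  γ[d; COUNT(*)→f](R) → 5
  γ[f; MIN(d)→b](γ[d; COUNT(*)→f](R)) → 1
  γ[b; COUNT(*)→c](γ[f; MIN(d)→b](γ[d; COUNT(*)→f](R))) → 1
  R → 5
  ρ[b/g](R) → 5
  ρ[c/d](ρ[b/g](R)) → 5
  π[b,c](ρ[c/d](ρ[b/g](R))) → 5
  (γ[b; COUNT(*)→c](γ[f; MIN(d)→b](γ[d; COUNT(*)→f](R))) ∪ π[b,c](ρ[c/d](ρ[b/g](R)))) → 6
  S → 6
  ((γ[b; COUNT(*)→c](γ[f; MIN(d)→b](γ[d; COUNT(*)→f](R))) ∪ π[b,c](ρ[c/d](ρ[b/g](R)))) ⋈[c=h] S) → 4

|E| = 4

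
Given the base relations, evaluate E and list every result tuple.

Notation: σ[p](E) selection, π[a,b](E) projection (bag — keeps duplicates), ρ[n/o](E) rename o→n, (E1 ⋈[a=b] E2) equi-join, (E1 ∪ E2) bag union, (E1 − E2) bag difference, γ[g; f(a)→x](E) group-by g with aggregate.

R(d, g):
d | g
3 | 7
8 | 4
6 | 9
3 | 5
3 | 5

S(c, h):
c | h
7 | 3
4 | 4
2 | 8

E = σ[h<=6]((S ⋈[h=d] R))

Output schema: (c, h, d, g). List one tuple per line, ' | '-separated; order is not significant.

Per-node cardinality:
  S → 3
  R → 5
  (S ⋈[h=d] R) → 4
  σ[h<=6]((S ⋈[h=d] R)) → 3

== RESULT ==
c | h | d | g
7 | 3 | 3 | 5
7 | 3 | 3 | 5
7 | 3 | 3 | 7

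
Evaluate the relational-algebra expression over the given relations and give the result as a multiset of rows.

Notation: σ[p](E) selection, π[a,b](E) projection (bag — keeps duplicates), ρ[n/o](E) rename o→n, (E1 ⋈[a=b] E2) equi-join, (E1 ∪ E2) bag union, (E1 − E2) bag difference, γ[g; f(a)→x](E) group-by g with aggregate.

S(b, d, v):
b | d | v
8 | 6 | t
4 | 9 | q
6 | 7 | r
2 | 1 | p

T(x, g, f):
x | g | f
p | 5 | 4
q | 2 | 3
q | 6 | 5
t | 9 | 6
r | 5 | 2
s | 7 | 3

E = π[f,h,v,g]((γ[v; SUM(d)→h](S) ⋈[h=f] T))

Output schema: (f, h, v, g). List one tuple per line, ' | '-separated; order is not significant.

Per-node cardinality:
  S → 4
  γ[v; SUM(d)→h](S) → 4
  T → 6
  (γ[v; SUM(d)→h](S) ⋈[h=f] T) → 1
  π[f,h,v,g]((γ[v; SUM(d)→h](S) ⋈[h=f] T)) → 1

== RESULT ==
f | h | v | g
6 | 6 | t | 9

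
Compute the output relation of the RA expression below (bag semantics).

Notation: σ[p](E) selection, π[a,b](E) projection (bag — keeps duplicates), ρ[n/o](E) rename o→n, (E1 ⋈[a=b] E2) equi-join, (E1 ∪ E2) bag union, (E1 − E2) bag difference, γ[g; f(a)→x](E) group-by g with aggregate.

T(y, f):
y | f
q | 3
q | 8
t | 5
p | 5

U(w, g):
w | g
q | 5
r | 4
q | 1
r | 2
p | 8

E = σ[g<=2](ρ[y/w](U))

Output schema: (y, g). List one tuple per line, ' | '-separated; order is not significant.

Per-node cardinality:
  U → 5
  ρ[y/w](U) → 5
  σ[g<=2](ρ[y/w](U)) → 2

== RESULT ==
y | g
q | 1
r | 2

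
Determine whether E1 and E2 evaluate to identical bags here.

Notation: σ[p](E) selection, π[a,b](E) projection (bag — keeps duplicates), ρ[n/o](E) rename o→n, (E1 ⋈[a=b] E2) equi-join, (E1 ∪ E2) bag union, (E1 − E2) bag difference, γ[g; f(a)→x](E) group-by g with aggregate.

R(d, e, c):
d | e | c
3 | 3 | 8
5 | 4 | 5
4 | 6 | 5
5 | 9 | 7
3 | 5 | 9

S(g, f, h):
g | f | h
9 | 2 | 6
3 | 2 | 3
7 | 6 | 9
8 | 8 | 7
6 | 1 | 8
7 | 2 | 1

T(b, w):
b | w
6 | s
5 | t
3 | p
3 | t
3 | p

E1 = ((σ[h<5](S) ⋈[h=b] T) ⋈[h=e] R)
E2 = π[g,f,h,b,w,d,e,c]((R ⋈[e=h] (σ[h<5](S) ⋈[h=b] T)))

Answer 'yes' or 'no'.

E1 per-node cardinality:
  S → 6
  σ[h<5](S) → 2
  T → 5
  (σ[h<5](S) ⋈[h=b] T) → 3
  R → 5
  ((σ[h<5](S) ⋈[h=b] T) ⋈[h=e] R) → 3
E2 per-node cardinality:
  R → 5
  S → 6
  σ[h<5](S) → 2
  T → 5
  (σ[h<5](S) ⋈[h=b] T) → 3
  (R ⋈[e=h] (σ[h<5](S) ⋈[h=b] T)) → 3
  π[g,f,h,b,w,d,e,c]((R ⋈[e=h] (σ[h<5](S) ⋈[h=b] T))) → 3

E1 and E2 produce the same multiset:
g | f | h | b | w | d | e | c
3 | 2 | 3 | 3 | p | 3 | 3 | 8
3 | 2 | 3 | 3 | p | 3 | 3 | 8
3 | 2 | 3 | 3 | t | 3 | 3 | 8

yes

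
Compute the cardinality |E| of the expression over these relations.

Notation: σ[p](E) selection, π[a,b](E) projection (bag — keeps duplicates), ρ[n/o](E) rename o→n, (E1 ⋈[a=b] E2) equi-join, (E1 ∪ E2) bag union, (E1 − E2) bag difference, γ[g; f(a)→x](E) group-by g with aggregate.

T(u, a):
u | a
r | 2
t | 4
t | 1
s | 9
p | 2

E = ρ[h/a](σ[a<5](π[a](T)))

Subexpression sizes:
  T → 5
  π[a](T) → 5
  σ[a<5](π[a](T)) → 4
  ρ[h/a](σ[a<5](π[a](T))) → 4

|E| = 4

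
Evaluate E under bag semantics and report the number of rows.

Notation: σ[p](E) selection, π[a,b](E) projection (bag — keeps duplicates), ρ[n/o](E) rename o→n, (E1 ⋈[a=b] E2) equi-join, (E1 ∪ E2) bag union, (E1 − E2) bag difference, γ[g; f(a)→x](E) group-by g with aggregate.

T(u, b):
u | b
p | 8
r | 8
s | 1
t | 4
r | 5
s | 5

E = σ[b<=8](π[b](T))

Row counts bottom-up:
  T → 6
  π[b](T) → 6
  σ[b<=8](π[b](T)) → 6

|E| = 6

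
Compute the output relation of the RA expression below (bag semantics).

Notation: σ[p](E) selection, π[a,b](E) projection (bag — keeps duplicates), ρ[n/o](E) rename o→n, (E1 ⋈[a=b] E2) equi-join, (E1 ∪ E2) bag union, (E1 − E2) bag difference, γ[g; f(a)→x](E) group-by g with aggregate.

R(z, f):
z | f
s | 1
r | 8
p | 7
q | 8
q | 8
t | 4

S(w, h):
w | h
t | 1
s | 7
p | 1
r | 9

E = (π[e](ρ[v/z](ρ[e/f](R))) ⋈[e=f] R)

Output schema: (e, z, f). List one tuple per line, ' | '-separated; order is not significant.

Row counts bottom-up:
  R → 6
  ρ[e/f](R) → 6
  ρ[v/z](ρ[e/f](R)) → 6
  π[e](ρ[v/z](ρ[e/f](R))) → 6
  R → 6
  (π[e](ρ[v/z](ρ[e/f](R))) ⋈[e=f] R) → 12

== RESULT ==
e | z | f
1 | s | 1
4 | t | 4
7 | p | 7
8 | q | 8
8 | q | 8
8 | q | 8
8 | q | 8
8 | q | 8
8 | q | 8
8 | r | 8
8 | r | 8
8 | r | 8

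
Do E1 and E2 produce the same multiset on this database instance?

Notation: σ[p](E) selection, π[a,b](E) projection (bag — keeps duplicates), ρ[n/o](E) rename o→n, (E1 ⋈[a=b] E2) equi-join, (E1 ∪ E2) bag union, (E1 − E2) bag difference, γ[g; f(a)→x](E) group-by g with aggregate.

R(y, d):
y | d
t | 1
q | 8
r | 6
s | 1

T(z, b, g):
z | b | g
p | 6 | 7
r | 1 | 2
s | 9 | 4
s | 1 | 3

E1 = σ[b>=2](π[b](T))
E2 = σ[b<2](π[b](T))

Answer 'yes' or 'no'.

E1 per-node cardinality:
  T → 4
  π[b](T) → 4
  σ[b>=2](π[b](T)) → 2
E2 per-node cardinality:
  T → 4
  π[b](T) → 4
  σ[b<2](π[b](T)) → 2

E1 result:
b
6
9
E2 result:
b
1
1
Witness: (6,) appears 1× in E1 but 0× in E2.

no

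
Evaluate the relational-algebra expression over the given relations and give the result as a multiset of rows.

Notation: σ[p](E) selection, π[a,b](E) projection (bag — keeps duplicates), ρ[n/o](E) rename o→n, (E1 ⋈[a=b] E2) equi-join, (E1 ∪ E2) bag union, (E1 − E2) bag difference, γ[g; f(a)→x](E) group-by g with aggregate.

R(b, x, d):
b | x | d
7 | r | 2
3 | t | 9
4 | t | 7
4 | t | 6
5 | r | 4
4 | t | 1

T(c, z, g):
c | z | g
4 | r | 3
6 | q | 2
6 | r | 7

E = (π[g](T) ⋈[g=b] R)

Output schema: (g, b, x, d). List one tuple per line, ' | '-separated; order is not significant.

Stepwise |·|:
  T → 3
  π[g](T) → 3
  R → 6
  (π[g](T) ⋈[g=b] R) → 2

== RESULT ==
g | b | x | d
3 | 3 | t | 9
7 | 7 | r | 2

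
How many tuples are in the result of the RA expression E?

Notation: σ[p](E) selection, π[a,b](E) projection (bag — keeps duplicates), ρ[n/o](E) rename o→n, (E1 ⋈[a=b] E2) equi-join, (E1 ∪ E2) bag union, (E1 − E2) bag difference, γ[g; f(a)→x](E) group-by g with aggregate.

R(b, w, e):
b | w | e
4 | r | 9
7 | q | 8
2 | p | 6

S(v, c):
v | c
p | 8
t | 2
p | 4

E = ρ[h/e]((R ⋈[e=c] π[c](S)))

Subexpression sizes:
  R → 3
  S → 3
  π[c](S) → 3
  (R ⋈[e=c] π[c](S)) → 1
  ρ[h/e]((R ⋈[e=c] π[c](S))) → 1

|E| = 1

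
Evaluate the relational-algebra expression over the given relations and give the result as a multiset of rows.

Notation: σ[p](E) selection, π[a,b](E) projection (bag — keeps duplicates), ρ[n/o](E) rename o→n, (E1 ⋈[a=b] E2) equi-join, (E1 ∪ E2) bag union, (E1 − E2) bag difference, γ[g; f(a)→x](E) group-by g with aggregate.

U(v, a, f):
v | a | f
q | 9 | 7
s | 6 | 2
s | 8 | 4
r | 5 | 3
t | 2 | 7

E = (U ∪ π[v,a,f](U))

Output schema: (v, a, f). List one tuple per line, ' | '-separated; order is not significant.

Row counts bottom-up:
  U → 5
  U → 5
  π[v,a,f](U) → 5
  (U ∪ π[v,a,f](U)) → 10

== RESULT ==
v | a | f
q | 9 | 7
q | 9 | 7
r | 5 | 3
r | 5 | 3
s | 6 | 2
s | 6 | 2
s | 8 | 4
s | 8 | 4
t | 2 | 7
t | 2 | 7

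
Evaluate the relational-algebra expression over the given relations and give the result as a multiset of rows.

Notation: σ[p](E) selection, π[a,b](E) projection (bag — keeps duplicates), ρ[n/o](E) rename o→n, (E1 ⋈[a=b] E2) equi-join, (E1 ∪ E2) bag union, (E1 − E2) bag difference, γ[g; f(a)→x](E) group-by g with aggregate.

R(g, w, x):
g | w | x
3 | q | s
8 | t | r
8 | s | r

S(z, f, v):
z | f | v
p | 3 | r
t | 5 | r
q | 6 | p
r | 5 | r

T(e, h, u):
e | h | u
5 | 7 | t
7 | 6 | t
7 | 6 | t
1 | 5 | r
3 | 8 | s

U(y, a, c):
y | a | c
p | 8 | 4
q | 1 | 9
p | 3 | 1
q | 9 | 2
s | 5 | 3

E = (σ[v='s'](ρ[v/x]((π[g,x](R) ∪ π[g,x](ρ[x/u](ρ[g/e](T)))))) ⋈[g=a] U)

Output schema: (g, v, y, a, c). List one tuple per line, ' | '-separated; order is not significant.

Row counts bottom-up:
  R → 3
  π[g,x](R) → 3
  T → 5
  ρ[g/e](T) → 5
  ρ[x/u](ρ[g/e](T)) → 5
  π[g,x](ρ[x/u](ρ[g/e](T))) → 5
  (π[g,x](R) ∪ π[g,x](ρ[x/u](ρ[g/e](T)))) → 8
  ρ[v/x]((π[g,x](R) ∪ π[g,x](ρ[x/u](ρ[g/e](T))))) → 8
  σ[v='s'](ρ[v/x]((π[g,x](R) ∪ π[g,x](ρ[x/u](ρ[g/e](T)))))) → 2
  U → 5
  (σ[v='s'](ρ[v/x]((π[g,x](R) ∪ π[g,x](ρ[x/u](ρ[g/e](T)))))) ⋈[g=a] U) → 2

== RESULT ==
g | v | y | a | c
3 | s | p | 3 | 1
3 | s | p | 3 | 1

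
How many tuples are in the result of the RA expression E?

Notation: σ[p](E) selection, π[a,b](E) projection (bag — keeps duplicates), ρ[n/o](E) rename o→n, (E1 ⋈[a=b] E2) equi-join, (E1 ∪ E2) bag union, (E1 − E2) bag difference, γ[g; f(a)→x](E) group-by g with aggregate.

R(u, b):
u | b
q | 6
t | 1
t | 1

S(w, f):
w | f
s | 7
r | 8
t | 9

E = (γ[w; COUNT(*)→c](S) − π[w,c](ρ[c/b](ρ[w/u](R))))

Per-node cardinality:
  S → 3
  γ[w; COUNT(*)→c](S) → 3
  R → 3
  ρ[w/u](R) → 3
  ρ[c/b](ρ[w/u](R)) → 3
  π[w,c](ρ[c/b](ρ[w/u](R))) → 3
  (γ[w; COUNT(*)→c](S) − π[w,c](ρ[c/b](ρ[w/u](R)))) → 2

|E| = 2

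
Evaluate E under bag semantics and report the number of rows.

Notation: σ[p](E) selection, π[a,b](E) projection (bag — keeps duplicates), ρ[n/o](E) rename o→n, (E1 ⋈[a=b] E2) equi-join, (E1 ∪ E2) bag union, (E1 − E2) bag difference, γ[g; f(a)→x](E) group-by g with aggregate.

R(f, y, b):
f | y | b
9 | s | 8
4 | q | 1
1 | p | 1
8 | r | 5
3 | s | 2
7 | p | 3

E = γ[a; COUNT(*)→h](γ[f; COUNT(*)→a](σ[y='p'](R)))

Per-node cardinality:
  R → 6
  σ[y='p'](R) → 2
  γ[f; COUNT(*)→a](σ[y='p'](R)) → 2
  γ[a; COUNT(*)→h](γ[f; COUNT(*)→a](σ[y='p'](R))) → 1

|E| = 1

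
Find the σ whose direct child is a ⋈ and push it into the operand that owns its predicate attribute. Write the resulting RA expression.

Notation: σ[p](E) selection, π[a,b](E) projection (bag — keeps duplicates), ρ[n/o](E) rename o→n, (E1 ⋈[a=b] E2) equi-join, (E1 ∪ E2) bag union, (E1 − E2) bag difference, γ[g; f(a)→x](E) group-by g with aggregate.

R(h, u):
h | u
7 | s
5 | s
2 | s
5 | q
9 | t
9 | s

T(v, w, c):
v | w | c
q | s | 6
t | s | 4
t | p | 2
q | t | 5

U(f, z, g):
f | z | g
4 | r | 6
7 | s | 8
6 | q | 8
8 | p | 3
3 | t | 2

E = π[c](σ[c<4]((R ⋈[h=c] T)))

σ filters on c, owned by the right side.
E' = π[c]((R ⋈[h=c] σ[c<4](T)))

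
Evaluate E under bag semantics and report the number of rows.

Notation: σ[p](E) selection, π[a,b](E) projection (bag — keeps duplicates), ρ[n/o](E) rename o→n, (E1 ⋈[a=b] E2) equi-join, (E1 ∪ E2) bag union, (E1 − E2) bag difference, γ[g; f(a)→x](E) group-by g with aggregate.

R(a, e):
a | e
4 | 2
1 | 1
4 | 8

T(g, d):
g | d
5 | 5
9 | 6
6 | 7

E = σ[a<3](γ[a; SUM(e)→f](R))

Per-node cardinality:
  R → 3
  γ[a; SUM(e)→f](R) → 2
  σ[a<3](γ[a; SUM(e)→f](R)) → 1

|E| = 1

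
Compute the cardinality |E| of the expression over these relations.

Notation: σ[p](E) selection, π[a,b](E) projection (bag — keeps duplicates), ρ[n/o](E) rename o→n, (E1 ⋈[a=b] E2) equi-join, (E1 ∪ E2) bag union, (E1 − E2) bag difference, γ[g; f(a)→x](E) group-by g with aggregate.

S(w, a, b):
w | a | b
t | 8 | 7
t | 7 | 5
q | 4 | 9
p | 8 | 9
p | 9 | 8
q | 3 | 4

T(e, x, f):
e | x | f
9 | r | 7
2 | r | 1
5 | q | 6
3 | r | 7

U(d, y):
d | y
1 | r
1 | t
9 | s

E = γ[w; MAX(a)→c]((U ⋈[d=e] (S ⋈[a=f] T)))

Stepwise |·|:
  U → 3
  S → 6
  T → 4
  (S ⋈[a=f] T) → 2
  (U ⋈[d=e] (S ⋈[a=f] T)) → 1
  γ[w; MAX(a)→c]((U ⋈[d=e] (S ⋈[a=f] T))) → 1

|E| = 1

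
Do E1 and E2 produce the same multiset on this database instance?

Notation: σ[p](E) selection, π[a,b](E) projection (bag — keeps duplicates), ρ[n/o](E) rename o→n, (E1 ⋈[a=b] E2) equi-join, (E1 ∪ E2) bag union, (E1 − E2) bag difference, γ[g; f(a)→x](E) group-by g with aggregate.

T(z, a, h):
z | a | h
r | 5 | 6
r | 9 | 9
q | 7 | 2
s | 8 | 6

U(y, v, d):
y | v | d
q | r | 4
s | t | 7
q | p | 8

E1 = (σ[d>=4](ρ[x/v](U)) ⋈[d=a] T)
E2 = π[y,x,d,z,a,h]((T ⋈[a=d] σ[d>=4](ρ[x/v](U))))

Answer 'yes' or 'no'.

E1 row counts bottom-up:
  U → 3
  ρ[x/v](U) → 3
  σ[d>=4](ρ[x/v](U)) → 3
  T → 4
  (σ[d>=4](ρ[x/v](U)) ⋈[d=a] T) → 2
E2 row counts bottom-up:
  T → 4
  U → 3
  ρ[x/v](U) → 3
  σ[d>=4](ρ[x/v](U)) → 3
  (T ⋈[a=d] σ[d>=4](ρ[x/v](U))) → 2
  π[y,x,d,z,a,h]((T ⋈[a=d] σ[d>=4](ρ[x/v](U)))) → 2

E1 and E2 produce the same multiset:
y | x | d | z | a | h
q | p | 8 | s | 8 | 6
s | t | 7 | q | 7 | 2

yes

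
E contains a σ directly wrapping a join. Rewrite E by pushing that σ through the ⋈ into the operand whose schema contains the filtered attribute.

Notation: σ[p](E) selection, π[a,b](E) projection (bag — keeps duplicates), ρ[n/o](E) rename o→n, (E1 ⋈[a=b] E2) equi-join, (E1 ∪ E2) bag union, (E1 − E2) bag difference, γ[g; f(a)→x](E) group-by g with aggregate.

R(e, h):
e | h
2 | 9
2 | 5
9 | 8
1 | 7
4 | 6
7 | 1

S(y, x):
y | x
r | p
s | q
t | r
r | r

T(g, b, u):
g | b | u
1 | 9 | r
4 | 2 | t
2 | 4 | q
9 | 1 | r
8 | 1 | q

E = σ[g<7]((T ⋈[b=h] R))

σ filters on g, owned by the left side.
E' = (σ[g<7](T) ⋈[b=h] R)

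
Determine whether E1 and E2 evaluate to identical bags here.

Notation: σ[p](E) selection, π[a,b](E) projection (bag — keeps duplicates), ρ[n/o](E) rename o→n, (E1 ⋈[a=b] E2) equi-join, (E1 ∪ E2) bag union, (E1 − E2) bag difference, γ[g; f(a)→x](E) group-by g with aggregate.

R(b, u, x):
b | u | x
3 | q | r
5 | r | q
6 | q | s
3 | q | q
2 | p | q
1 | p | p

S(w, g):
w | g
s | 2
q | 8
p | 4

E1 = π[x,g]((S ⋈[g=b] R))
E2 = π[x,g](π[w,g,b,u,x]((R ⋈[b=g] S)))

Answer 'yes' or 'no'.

E1 subexpression sizes:
  S → 3
  R → 6
  (S ⋈[g=b] R) → 1
  π[x,g]((S ⋈[g=b] R)) → 1
E2 subexpression sizes:
  R → 6
  S → 3
  (R ⋈[b=g] S) → 1
  π[w,g,b,u,x]((R ⋈[b=g] S)) → 1
  π[x,g](π[w,g,b,u,x]((R ⋈[b=g] S))) → 1

E1 and E2 produce the same multiset:
x | g
q | 2

yes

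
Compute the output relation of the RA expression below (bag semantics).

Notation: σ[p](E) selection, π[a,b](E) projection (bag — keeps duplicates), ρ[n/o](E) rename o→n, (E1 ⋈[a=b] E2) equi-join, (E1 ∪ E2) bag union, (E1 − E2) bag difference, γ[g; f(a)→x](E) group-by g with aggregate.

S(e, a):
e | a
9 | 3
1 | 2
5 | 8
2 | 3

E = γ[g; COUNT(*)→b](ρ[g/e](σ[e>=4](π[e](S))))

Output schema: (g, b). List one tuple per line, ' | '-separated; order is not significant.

Row counts bottom-up:
  S → 4
  π[e](S) → 4
  σ[e>=4](π[e](S)) → 2
  ρ[g/e](σ[e>=4](π[e](S))) → 2
  γ[g; COUNT(*)→b](ρ[g/e](σ[e>=4](π[e](S)))) → 2

== RESULT ==
g | b
5 | 1
9 | 1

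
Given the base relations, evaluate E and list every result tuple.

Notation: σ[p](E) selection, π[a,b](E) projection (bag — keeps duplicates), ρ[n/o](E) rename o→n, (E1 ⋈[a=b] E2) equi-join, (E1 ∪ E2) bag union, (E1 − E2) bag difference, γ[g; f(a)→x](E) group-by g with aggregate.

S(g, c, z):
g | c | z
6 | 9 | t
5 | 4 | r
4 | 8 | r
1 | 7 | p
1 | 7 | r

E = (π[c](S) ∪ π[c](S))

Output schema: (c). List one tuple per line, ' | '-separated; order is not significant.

Subexpression sizes:
  S → 5
  π[c](S) → 5
  S → 5
  π[c](S) → 5
  (π[c](S) ∪ π[c](S)) → 10

== RESULT ==
c
4
4
7
7
7
7
8
8
9
9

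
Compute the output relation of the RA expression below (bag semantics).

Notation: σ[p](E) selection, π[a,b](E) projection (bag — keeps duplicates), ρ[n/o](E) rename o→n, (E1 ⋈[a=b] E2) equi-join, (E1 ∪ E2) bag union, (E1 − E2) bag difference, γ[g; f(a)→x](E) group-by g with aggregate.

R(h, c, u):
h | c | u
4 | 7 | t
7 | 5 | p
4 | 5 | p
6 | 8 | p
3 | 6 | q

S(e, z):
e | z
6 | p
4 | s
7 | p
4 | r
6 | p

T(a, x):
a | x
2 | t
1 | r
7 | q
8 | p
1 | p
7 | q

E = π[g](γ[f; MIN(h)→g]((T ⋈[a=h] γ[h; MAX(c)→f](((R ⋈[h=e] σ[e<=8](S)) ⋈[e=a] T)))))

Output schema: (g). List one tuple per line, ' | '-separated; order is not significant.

Stepwise |·|:
  T → 6
  R → 5
  S → 5
  σ[e<=8](S) → 5
  (R ⋈[h=e] σ[e<=8](S)) → 7
  T → 6
  ((R ⋈[h=e] σ[e<=8](S)) ⋈[e=a] T) → 2
  γ[h; MAX(c)→f](((R ⋈[h=e] σ[e<=8](S)) ⋈[e=a] T)) → 1
  (T ⋈[a=h] γ[h; MAX(c)→f](((R ⋈[h=e] σ[e<=8](S)) ⋈[e=a] T))) → 2
  γ[f; MIN(h)→g]((T ⋈[a=h] γ[h; MAX(c)→f](((R ⋈[h=e] σ[e<=8](S)) ⋈[e=a] T)))) → 1
  π[g](γ[f; MIN(h)→g]((T ⋈[a=h] γ[h; MAX(c)→f](((R ⋈[h=e] σ[e<=8](S)) ⋈[e=a] T))))) → 1

== RESULT ==
g
7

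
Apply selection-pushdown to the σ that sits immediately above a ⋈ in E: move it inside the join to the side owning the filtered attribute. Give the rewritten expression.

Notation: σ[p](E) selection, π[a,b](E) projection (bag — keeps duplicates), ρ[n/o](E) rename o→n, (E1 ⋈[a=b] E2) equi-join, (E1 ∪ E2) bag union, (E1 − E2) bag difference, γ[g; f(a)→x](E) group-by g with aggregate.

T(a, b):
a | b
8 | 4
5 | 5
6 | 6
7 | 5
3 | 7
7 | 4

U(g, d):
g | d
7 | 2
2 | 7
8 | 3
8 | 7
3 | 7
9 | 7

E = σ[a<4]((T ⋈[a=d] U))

σ filters on a, owned by the left side.
E' = (σ[a<4](T) ⋈[a=d] U)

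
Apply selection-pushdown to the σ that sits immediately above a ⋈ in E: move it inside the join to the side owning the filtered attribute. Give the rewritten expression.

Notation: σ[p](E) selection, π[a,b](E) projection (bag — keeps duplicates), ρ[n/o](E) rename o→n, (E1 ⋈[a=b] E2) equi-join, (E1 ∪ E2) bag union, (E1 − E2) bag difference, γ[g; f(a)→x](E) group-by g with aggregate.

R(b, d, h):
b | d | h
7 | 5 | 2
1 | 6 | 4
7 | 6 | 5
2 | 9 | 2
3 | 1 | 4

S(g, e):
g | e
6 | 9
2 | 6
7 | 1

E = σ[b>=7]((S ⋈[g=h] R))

σ filters on b, owned by the right side.
E' = (S ⋈[g=h] σ[b>=7](R))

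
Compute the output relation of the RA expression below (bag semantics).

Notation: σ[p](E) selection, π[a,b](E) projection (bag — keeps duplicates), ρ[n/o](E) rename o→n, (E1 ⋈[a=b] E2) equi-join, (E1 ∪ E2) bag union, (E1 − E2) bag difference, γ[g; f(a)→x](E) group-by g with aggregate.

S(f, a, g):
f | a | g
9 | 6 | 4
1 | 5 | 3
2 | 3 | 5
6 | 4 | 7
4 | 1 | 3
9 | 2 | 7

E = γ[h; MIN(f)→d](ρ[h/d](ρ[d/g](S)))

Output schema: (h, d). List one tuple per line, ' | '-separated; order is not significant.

Subexpression sizes:
  S → 6
  ρ[d/g](S) → 6
  ρ[h/d](ρ[d/g](S)) → 6
  γ[h; MIN(f)→d](ρ[h/d](ρ[d/g](S))) → 4

== RESULT ==
h | d
3 | 1
4 | 9
5 | 2
7 | 6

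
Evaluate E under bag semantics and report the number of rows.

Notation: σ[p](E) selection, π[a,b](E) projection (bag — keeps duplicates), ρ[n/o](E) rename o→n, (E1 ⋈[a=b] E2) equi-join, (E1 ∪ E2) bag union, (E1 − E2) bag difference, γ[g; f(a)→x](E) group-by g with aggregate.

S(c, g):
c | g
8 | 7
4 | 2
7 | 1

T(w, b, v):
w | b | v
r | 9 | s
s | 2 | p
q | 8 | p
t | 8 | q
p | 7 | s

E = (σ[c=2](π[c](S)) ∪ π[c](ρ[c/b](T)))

Subexpression sizes:
  S → 3
  π[c](S) → 3
  σ[c=2](π[c](S)) → 0
  T → 5
  ρ[c/b](T) → 5
  π[c](ρ[c/b](T)) → 5
  (σ[c=2](π[c](S)) ∪ π[c](ρ[c/b](T))) → 5

|E| = 5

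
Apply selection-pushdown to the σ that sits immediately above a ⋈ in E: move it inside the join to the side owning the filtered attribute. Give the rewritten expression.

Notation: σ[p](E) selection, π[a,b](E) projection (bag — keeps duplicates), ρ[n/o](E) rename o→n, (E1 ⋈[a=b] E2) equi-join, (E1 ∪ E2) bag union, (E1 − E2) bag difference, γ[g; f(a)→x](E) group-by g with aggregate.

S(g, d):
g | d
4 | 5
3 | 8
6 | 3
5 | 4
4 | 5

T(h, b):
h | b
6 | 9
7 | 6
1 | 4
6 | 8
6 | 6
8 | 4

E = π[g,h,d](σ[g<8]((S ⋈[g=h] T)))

σ filters on g, owned by the left side.
E' = π[g,h,d]((σ[g<8](S) ⋈[g=h] T))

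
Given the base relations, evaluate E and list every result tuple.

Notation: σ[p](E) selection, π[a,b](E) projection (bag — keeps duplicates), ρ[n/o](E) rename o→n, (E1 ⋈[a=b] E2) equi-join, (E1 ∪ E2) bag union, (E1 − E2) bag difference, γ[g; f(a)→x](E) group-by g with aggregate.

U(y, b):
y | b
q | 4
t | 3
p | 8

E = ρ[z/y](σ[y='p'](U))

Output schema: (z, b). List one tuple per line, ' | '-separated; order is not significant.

Subexpression sizes:
  U → 3
  σ[y='p'](U) → 1
  ρ[z/y](σ[y='p'](U)) → 1

== RESULT ==
z | b
p | 8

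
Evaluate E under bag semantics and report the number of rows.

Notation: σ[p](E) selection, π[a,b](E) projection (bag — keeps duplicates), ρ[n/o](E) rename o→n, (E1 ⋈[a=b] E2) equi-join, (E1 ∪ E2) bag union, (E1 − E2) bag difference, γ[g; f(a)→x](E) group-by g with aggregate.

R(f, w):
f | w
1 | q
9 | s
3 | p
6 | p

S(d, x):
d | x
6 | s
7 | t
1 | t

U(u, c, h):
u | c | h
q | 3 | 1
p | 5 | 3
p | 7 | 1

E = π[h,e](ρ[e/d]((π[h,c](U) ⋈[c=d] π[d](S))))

Per-node cardinality:
  U → 3
  π[h,c](U) → 3
  S → 3
  π[d](S) → 3
  (π[h,c](U) ⋈[c=d] π[d](S)) → 1
  ρ[e/d]((π[h,c](U) ⋈[c=d] π[d](S))) → 1
  π[h,e](ρ[e/d]((π[h,c](U) ⋈[c=d] π[d](S)))) → 1

|E| = 1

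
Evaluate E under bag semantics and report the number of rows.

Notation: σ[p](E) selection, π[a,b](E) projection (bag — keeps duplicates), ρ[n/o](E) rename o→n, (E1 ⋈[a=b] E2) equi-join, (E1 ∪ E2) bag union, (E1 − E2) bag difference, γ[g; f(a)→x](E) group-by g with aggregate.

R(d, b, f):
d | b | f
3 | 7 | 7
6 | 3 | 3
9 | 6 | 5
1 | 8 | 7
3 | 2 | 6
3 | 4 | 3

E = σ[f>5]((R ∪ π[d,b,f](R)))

Stepwise |·|:
  R → 6
  R → 6
  π[d,b,f](R) → 6
  (R ∪ π[d,b,f](R)) → 12
  σ[f>5]((R ∪ π[d,b,f](R))) → 6

|E| = 6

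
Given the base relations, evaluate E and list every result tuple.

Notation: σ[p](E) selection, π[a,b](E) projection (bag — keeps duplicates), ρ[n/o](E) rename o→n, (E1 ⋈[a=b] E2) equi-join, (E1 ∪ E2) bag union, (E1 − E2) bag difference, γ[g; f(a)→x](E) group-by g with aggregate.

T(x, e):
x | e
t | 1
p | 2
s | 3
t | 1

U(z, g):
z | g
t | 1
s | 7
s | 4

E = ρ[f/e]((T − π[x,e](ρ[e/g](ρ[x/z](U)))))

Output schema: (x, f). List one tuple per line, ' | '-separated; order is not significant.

Subexpression sizes:
  T → 4
  U → 3
  ρ[x/z](U) → 3
  ρ[e/g](ρ[x/z](U)) → 3
  π[x,e](ρ[e/g](ρ[x/z](U))) → 3
  (T − π[x,e](ρ[e/g](ρ[x/z](U)))) → 3
  ρ[f/e]((T − π[x,e](ρ[e/g](ρ[x/z](U))))) → 3

== RESULT ==
x | f
p | 2
s | 3
t | 1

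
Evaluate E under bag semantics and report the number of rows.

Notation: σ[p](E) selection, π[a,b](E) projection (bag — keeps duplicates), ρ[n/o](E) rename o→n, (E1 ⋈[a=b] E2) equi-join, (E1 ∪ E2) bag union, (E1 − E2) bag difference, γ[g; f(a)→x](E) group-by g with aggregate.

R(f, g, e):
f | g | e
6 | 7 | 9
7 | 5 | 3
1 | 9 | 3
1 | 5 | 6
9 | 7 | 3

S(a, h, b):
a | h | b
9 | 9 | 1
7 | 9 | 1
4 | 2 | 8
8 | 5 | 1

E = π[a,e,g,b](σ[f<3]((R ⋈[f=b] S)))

Per-node cardinality:
  R → 5
  S → 4
  (R ⋈[f=b] S) → 6
  σ[f<3]((R ⋈[f=b] S)) → 6
  π[a,e,g,b](σ[f<3]((R ⋈[f=b] S))) → 6

|E| = 6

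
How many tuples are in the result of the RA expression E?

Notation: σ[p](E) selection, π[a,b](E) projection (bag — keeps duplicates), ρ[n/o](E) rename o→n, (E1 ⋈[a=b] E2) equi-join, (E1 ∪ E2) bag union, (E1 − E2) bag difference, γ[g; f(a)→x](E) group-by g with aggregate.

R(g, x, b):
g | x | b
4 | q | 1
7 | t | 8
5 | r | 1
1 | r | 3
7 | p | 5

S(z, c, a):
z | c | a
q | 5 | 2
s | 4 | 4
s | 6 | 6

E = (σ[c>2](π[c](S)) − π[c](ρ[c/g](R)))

Subexpression sizes:
  S → 3
  π[c](S) → 3
  σ[c>2](π[c](S)) → 3
  R → 5
  ρ[c/g](R) → 5
  π[c](ρ[c/g](R)) → 5
  (σ[c>2](π[c](S)) − π[c](ρ[c/g](R))) → 1

|E| = 1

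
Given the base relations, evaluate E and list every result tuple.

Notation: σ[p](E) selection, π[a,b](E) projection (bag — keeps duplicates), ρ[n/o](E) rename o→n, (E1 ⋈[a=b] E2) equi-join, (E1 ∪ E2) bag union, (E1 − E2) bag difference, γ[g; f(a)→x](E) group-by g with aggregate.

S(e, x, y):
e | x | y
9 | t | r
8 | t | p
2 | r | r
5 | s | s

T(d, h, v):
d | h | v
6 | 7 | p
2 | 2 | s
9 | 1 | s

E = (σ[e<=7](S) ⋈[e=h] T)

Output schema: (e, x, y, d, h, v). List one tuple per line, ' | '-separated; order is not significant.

Stepwise |·|:
  S → 4
  σ[e<=7](S) → 2
  T → 3
  (σ[e<=7](S) ⋈[e=h] T) → 1

== RESULT ==
e | x | y | d | h | v
2 | r | r | 2 | 2 | s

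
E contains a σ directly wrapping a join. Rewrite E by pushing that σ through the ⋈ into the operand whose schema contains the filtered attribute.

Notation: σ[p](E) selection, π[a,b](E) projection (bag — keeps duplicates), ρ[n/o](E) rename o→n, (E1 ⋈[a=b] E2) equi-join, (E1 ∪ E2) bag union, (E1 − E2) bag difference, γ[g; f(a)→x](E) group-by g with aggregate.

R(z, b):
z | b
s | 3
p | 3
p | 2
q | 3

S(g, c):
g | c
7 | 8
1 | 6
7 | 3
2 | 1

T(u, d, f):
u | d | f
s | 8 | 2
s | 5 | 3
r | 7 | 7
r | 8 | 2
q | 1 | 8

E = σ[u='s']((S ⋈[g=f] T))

σ filters on u, owned by the right side.
E' = (S ⋈[g=f] σ[u='s'](T))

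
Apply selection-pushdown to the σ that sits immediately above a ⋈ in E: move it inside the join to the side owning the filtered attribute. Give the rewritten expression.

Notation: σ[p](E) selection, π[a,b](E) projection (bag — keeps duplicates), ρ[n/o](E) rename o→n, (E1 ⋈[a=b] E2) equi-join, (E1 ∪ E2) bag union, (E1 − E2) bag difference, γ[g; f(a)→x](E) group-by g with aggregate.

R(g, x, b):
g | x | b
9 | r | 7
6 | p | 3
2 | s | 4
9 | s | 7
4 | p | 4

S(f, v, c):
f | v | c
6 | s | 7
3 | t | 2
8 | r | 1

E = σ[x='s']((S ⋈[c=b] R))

σ filters on x, owned by the right side.
E' = (S ⋈[c=b] σ[x='s'](R))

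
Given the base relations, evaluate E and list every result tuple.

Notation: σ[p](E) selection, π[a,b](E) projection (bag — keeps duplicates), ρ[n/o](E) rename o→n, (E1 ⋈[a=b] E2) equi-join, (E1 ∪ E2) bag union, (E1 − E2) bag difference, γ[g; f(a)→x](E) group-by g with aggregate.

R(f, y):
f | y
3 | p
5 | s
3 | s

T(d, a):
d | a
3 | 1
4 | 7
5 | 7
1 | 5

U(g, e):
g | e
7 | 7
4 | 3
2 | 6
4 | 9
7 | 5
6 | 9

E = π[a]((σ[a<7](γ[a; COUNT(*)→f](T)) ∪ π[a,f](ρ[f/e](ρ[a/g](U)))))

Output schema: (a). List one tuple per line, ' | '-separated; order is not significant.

Per-node cardinality:
  T → 4
  γ[a; COUNT(*)→f](T) → 3
  σ[a<7](γ[a; COUNT(*)→f](T)) → 2
  U → 6
  ρ[a/g](U) → 6
  ρ[f/e](ρ[a/g](U)) → 6
  π[a,f](ρ[f/e](ρ[a/g](U))) → 6
  (σ[a<7](γ[a; COUNT(*)→f](T)) ∪ π[a,f](ρ[f/e](ρ[a/g](U)))) → 8
  π[a]((σ[a<7](γ[a; COUNT(*)→f](T)) ∪ π[a,f](ρ[f/e](ρ[a/g](U))))) → 8

== RESULT ==
a
1
2
4
4
5
6
7
7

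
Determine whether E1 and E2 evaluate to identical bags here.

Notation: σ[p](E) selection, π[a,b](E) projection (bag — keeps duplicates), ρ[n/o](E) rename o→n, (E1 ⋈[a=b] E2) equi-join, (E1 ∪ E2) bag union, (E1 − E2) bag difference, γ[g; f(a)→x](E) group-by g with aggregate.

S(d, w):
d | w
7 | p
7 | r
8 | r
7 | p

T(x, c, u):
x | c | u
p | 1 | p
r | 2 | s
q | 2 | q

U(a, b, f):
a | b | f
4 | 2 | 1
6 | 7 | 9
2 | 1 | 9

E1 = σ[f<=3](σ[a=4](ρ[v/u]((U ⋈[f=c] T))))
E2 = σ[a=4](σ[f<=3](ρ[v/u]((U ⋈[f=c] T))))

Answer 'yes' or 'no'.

E1 subexpression sizes:
  U → 3
  T → 3
  (U ⋈[f=c] T) → 1
  ρ[v/u]((U ⋈[f=c] T)) → 1
  σ[a=4](ρ[v/u]((U ⋈[f=c] T))) → 1
  σ[f<=3](σ[a=4](ρ[v/u]((U ⋈[f=c] T)))) → 1
E2 subexpression sizes:
  U → 3
  T → 3
  (U ⋈[f=c] T) → 1
  ρ[v/u]((U ⋈[f=c] T)) → 1
  σ[f<=3](ρ[v/u]((U ⋈[f=c] T))) → 1
  σ[a=4](σ[f<=3](ρ[v/u]((U ⋈[f=c] T)))) → 1

E1 and E2 produce the same multiset:
a | b | f | x | c | v
4 | 2 | 1 | p | 1 | p

yes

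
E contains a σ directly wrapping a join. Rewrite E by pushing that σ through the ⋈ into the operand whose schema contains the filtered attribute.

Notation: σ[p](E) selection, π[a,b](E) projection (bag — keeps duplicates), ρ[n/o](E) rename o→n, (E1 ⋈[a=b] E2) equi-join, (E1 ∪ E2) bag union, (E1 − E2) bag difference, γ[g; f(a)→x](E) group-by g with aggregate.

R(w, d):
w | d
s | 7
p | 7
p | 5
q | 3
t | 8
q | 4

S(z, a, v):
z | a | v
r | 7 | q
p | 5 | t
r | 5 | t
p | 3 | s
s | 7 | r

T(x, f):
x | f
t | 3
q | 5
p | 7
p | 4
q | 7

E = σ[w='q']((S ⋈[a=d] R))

σ filters on w, owned by the right side.
E' = (S ⋈[a=d] σ[w='q'](R))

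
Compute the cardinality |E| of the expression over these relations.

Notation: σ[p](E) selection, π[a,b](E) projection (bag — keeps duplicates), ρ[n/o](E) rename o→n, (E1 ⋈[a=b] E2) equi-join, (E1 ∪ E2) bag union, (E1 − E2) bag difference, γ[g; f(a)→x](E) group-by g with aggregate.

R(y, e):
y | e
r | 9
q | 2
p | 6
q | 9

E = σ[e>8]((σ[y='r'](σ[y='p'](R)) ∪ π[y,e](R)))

Subexpression sizes:
  R → 4
  σ[y='p'](R) → 1
  σ[y='r'](σ[y='p'](R)) → 0
  R → 4
  π[y,e](R) → 4
  (σ[y='r'](σ[y='p'](R)) ∪ π[y,e](R)) → 4
  σ[e>8]((σ[y='r'](σ[y='p'](R)) ∪ π[y,e](R))) → 2

|E| = 2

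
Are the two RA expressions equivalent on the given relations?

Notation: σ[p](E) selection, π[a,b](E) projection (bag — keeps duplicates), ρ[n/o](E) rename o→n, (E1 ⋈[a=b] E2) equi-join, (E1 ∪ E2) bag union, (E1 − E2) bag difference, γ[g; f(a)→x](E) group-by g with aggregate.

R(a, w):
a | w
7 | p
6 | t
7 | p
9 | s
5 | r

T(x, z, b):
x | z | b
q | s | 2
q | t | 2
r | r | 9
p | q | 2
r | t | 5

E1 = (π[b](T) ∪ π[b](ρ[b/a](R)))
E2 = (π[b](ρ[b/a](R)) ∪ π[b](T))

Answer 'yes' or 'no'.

E1 per-node cardinality:
  T → 5
  π[b](T) → 5
  R → 5
  ρ[b/a](R) → 5
  π[b](ρ[b/a](R)) → 5
  (π[b](T) ∪ π[b](ρ[b/a](R))) → 10
E2 per-node cardinality:
  R → 5
  ρ[b/a](R) → 5
  π[b](ρ[b/a](R)) → 5
  T → 5
  π[b](T) → 5
  (π[b](ρ[b/a](R)) ∪ π[b](T)) → 10

E1 and E2 produce the same multiset:
b
2
2
2
5
5
6
7
7
9
9

yes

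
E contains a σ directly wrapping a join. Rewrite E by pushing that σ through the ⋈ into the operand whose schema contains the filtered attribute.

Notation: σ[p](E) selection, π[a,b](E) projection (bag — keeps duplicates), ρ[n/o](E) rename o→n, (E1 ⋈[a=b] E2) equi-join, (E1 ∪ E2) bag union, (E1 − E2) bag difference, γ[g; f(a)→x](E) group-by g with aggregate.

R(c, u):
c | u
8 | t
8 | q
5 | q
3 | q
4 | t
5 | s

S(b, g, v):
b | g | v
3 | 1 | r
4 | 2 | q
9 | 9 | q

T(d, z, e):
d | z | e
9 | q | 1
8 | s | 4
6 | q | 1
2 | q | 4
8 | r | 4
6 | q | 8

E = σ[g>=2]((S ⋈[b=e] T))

σ filters on g, owned by the left side.
E' = (σ[g>=2](S) ⋈[b=e] T)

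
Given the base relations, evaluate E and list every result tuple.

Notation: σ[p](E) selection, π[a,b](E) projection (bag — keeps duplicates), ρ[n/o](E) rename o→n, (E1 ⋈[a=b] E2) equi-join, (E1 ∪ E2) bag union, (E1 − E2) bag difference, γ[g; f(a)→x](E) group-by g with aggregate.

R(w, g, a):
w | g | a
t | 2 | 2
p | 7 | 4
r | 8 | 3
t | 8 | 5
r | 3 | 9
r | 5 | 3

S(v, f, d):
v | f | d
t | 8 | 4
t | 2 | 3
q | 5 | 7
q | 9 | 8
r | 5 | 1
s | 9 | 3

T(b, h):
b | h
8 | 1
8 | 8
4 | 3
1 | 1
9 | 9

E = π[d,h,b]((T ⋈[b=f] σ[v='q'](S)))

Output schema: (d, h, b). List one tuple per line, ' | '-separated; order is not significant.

Row counts bottom-up:
  T → 5
  S → 6
  σ[v='q'](S) → 2
  (T ⋈[b=f] σ[v='q'](S)) → 1
  π[d,h,b]((T ⋈[b=f] σ[v='q'](S))) → 1

== RESULT ==
d | h | b
8 | 9 | 9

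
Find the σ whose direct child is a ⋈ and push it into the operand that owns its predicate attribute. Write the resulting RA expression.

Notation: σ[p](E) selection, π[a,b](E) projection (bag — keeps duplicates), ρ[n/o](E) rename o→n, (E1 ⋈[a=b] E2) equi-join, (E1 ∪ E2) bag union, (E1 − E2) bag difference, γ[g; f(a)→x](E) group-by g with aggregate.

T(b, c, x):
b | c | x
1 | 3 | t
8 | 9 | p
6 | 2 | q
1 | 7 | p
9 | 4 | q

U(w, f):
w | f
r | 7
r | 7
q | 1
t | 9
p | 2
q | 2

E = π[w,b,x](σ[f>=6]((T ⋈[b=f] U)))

σ filters on f, owned by the right side.
E' = π[w,b,x]((T ⋈[b=f] σ[f>=6](U)))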